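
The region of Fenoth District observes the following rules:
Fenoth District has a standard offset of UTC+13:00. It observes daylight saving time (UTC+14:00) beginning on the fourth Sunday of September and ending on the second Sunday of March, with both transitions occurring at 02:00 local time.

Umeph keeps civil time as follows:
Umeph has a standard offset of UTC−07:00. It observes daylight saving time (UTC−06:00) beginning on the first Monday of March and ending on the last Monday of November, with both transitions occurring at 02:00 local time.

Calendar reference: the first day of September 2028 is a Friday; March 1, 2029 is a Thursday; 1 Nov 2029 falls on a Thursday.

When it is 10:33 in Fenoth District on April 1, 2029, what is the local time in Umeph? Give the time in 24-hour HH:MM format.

1 September 2028 is a Friday, so the first Sunday is September 3 and the fourth is September 24.
1 March 2029 is a Thursday, so the first Sunday is March 4 and the second is March 11.
April 1, 2029 does not fall between 24 September 2028 and 11 March 2029, so daylight saving is not in effect and Fenoth District is at UTC+13:00.
10:33 Fenoth District − 13h = 21:33 UTC (rolling into the previous day, 31 March 2029).
1 March 2029 is a Thursday, so the first Monday is March 5.
1 November 2029 is a Thursday, so Mondays fall on 5, 12, 19, 26; the last is November 26.
At the standard offset (UTC−07:00), 21:33 UTC − 7h = 14:33 Umeph standard time.
The standard-time date in Umeph, March 31, 2029, lies within the daylight-saving period (5 March – 26 November), so Umeph is on daylight time, UTC−06:00.
21:33 UTC − 6h = 15:33 Umeph.

15:33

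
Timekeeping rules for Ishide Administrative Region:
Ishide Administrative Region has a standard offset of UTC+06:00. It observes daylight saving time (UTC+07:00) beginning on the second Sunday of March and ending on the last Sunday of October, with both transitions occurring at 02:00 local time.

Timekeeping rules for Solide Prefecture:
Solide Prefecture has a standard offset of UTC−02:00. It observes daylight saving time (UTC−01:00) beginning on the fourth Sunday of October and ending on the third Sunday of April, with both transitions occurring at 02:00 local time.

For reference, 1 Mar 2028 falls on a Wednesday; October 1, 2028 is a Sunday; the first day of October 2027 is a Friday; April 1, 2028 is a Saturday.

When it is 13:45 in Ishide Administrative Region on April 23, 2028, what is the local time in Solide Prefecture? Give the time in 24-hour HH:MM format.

1 March 2028 is a Wednesday, so the first Sunday is March 5 and the second is March 12.
1 October 2028 is a Sunday, so Sundays fall on 1, 8, 15, 22, 29; the last is October 29.
April 23, 2028 lies within the daylight-saving period (12 March – 29 October), so Ishide Administrative Region is on daylight time, UTC+07:00.
13:45 Ishide Administrative Region − 7h = 06:45 UTC.
1 October 2027 is a Friday, so the first Sunday is October 3 and the fourth is October 24.
1 April 2028 is a Saturday, so the first Sunday is April 2 and the third is April 16.
At the standard offset (UTC−02:00), 06:45 UTC − 2h = 04:45 Solide Prefecture standard time.
The standard-time date in Solide Prefecture, April 23, 2028, is outside the daylight-saving period (24 October 2027 – 16 April 2028), so Solide Prefecture is on standard time, UTC−02:00.
06:45 UTC − 2h = 04:45 Solide Prefecture.

04:45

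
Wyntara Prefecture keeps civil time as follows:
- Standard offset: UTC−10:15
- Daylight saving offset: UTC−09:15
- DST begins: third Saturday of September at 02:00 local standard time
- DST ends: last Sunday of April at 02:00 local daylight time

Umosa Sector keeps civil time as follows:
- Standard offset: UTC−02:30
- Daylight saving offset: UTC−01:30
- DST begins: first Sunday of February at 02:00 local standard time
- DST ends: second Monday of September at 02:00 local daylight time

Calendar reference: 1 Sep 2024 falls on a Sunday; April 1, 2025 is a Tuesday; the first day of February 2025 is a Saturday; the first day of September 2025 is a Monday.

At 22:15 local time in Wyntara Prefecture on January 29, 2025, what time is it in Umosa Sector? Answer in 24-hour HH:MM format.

1 September 2024 is a Sunday, so the first Saturday is September 7 and the third is September 21.
1 April 2025 is a Tuesday, so Sundays fall on 6, 13, 20, 27; the last is April 27.
January 29, 2025 falls between 21 September 2024 and 27 April 2025, so daylight saving is in effect and Wyntara Prefecture is at UTC−09:15.
22:15 Wyntara Prefecture + 9h15m = 07:30 UTC (rolling into the next day, 30 January 2025).
1 February 2025 is a Saturday, so the first Sunday is February 2.
1 September 2025 is a Monday, so the first Monday is September 1 and the second is September 8.
At the standard offset (UTC−02:30), 07:30 UTC − 2h30m = 05:00 Umosa Sector standard time.
The standard-time date in Umosa Sector, January 30, 2025, does not fall between 2 February and 8 September, so daylight saving is not in effect and Umosa Sector is at UTC−02:30.
07:30 UTC − 2h30m = 05:00 Umosa Sector.

05:00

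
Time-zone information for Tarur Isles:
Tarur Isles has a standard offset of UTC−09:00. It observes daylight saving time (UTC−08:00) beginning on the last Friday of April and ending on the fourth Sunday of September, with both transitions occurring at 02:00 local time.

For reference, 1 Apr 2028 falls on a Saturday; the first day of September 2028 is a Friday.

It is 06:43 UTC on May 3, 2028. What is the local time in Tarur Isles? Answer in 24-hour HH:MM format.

1 April 2028 is a Saturday, so Fridays fall on 7, 14, 21, 28; the last is April 28.
1 September 2028 is a Friday, so the first Sunday is September 3 and the fourth is September 24.
At the standard offset (UTC−09:00), 06:43 UTC − 9h = 21:43 Tarur Isles standard time (rolling into the previous day, 2 May 2028).
Daylight saving runs 28 April – 24 September; the standard-time date in Tarur Isles, May 2, 2028, is inside that window, so Tarur Isles is at UTC−08:00.
06:43 UTC − 8h = 22:43 local (rolling into the previous day, 2 May 2028).

22:43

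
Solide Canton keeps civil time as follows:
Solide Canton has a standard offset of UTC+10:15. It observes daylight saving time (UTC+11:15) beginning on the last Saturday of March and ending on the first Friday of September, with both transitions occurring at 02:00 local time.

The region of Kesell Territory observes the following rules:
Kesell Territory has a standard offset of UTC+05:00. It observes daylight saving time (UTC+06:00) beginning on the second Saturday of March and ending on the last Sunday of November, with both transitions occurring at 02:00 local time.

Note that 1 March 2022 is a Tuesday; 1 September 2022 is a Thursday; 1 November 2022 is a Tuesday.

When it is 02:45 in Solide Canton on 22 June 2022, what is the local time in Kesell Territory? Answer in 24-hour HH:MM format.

21:30

1 March 2022 is a Tuesday, so Saturdays fall on 5, 12, 19, 26; the last is March 26.
1 September 2022 is a Thursday, so the first Friday is September 2.
22 June 2022 falls between 26 March and 2 September, so daylight saving is in effect and Solide Canton is at UTC+11:15.
02:45 Solide Canton − 11h15m = 15:30 UTC (rolling into the previous day, 21 June 2022).
1 March 2022 is a Tuesday, so the first Saturday is March 5 and the second is March 12.
1 November 2022 is a Tuesday, so Sundays fall on 6, 13, 20, 27; the last is November 27.
At the standard offset (UTC+05:00), 15:30 UTC + 5h = 20:30 Kesell Territory standard time.
The standard-time date in Kesell Territory, 21 June 2022, lies within the daylight-saving period (12 March – 27 November), so Kesell Territory is on daylight time, UTC+06:00.
15:30 UTC + 6h = 21:30 Kesell Territory.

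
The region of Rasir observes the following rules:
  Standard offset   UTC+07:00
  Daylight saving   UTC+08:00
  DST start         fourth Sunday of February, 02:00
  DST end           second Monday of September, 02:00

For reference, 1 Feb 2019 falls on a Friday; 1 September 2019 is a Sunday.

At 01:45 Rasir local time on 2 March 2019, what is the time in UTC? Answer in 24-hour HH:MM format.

1 February 2019 is a Friday, so the first Sunday is February 3 and the fourth is February 24.
1 September 2019 is a Sunday, so the first Monday is September 2 and the second is September 9.
2 March 2019 lies within the daylight-saving period (24 February – 9 September), so Rasir is on daylight time, UTC+08:00.
01:45 local − 8h = 17:45 UTC (rolling into the previous day, 1 March 2019).

17:45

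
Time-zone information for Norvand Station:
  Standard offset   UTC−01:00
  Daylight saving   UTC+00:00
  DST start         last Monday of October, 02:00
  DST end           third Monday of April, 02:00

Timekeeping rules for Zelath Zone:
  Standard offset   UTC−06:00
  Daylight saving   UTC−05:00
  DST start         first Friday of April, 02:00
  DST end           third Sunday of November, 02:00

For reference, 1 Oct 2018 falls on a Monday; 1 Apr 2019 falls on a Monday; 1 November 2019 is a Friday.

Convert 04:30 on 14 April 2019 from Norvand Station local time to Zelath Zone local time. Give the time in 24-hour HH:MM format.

1 October 2018 is a Monday, so Mondays fall on 1, 8, 15, 22, 29; the last is October 29.
1 April 2019 is a Monday, so the first Monday is April 1 and the third is April 15.
14 April 2019 lies within the daylight-saving period (29 October 2018 – 15 April 2019), so Norvand Station is on daylight time, UTC+00:00.
04:30 Norvand Station − 0h = 04:30 UTC.
1 April 2019 is a Monday, so the first Friday is April 5.
1 November 2019 is a Friday, so the first Sunday is November 3 and the third is November 17.
At the standard offset (UTC−06:00), 04:30 UTC − 6h = 22:30 Zelath Zone standard time (rolling into the previous day, 13 April 2019).
The standard-time date in Zelath Zone, 13 April 2019, falls between 5 April and 17 November, so daylight saving is in effect and Zelath Zone is at UTC−05:00.
04:30 UTC − 5h = 23:30 Zelath Zone (rolling into the previous day, 13 April 2019).

23:30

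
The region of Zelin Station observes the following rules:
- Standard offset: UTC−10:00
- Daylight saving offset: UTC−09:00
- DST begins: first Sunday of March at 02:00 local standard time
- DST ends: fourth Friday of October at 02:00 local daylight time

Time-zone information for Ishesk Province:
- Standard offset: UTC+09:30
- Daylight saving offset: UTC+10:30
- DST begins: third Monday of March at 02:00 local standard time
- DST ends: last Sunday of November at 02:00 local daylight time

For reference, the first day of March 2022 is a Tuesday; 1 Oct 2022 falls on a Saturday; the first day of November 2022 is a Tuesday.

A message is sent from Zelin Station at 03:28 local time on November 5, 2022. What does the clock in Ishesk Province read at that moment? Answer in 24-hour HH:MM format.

1 March 2022 is a Tuesday, so the first Sunday is March 6.
1 October 2022 is a Saturday, so the first Friday is October 7 and the fourth is October 28.
Daylight saving runs 6 March – 28 October; November 5, 2022 is outside that window, so Zelin Station is on standard time at UTC−10:00.
03:28 Zelin Station + 10h = 13:28 UTC.
1 March 2022 is a Tuesday, so the first Monday is March 7 and the third is March 21.
1 November 2022 is a Tuesday, so Sundays fall on 6, 13, 20, 27; the last is November 27.
At the standard offset (UTC+09:30), 13:28 UTC + 9h30m = 22:58 Ishesk Province standard time.
Daylight saving runs 21 March – 27 November; the standard-time date in Ishesk Province, November 5, 2022, is inside that window, so Ishesk Province is at UTC+10:30.
13:28 UTC + 10h30m = 23:58 Ishesk Province.

23:58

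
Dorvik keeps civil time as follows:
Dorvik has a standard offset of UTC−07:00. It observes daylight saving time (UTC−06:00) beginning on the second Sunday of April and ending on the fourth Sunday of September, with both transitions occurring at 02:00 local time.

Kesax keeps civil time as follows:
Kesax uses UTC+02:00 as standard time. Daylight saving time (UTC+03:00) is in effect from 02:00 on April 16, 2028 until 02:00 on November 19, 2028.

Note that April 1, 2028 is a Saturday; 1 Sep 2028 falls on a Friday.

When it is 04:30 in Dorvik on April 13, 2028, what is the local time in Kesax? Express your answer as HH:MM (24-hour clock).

1 April 2028 is a Saturday, so the first Sunday is April 2 and the second is April 9.
1 September 2028 is a Friday, so the first Sunday is September 3 and the fourth is September 24.
April 13, 2028 lies within the daylight-saving period (9 April – 24 September), so Dorvik is on daylight time, UTC−06:00.
04:30 Dorvik + 6h = 10:30 UTC.
At the standard offset (UTC+02:00), 10:30 UTC + 2h = 12:30 Kesax standard time.
Daylight saving runs 16 April – 19 November; the standard-time date in Kesax, April 13, 2028, is outside that window, so Kesax is on standard time at UTC+02:00.
10:30 UTC + 2h = 12:30 Kesax.

12:30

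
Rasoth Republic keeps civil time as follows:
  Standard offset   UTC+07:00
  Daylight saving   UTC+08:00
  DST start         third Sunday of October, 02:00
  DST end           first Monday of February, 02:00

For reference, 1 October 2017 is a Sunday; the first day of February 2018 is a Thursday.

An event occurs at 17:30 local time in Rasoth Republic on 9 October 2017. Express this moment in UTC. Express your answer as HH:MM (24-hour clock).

10:30

1 October 2017 is a Sunday, so the first Sunday is October 1 and the third is October 15.
1 February 2018 is a Thursday, so the first Monday is February 5.
Daylight saving runs 15 October 2017 – 5 February 2018; 9 October 2017 is outside that window, so Rasoth Republic is on standard time at UTC+07:00.
17:30 local − 7h = 10:30 UTC.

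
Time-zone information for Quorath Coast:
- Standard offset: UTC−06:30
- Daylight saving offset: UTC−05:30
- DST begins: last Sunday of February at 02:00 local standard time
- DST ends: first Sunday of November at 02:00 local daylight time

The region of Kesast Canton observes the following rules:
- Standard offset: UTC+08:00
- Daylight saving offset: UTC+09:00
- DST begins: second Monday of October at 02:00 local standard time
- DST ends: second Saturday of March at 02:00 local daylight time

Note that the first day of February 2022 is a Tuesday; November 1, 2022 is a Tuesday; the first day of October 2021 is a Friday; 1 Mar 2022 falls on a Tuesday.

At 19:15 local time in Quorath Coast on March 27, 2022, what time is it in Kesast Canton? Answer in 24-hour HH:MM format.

1 February 2022 is a Tuesday, so Sundays fall on 6, 13, 20, 27; the last is February 27.
1 November 2022 is a Tuesday, so the first Sunday is November 6.
March 27, 2022 lies within the daylight-saving period (27 February – 6 November), so Quorath Coast is on daylight time, UTC−05:30.
19:15 Quorath Coast + 5h30m = 00:45 UTC (rolling into the next day, 28 March 2022).
1 October 2021 is a Friday, so the first Monday is October 4 and the second is October 11.
1 March 2022 is a Tuesday, so the first Saturday is March 5 and the second is March 12.
At the standard offset (UTC+08:00), 00:45 UTC + 8h = 08:45 Kesast Canton standard time.
The standard-time date in Kesast Canton, March 28, 2022, is outside the daylight-saving period (11 October 2021 – 12 March 2022), so Kesast Canton is on standard time, UTC+08:00.
00:45 UTC + 8h = 08:45 Kesast Canton.

08:45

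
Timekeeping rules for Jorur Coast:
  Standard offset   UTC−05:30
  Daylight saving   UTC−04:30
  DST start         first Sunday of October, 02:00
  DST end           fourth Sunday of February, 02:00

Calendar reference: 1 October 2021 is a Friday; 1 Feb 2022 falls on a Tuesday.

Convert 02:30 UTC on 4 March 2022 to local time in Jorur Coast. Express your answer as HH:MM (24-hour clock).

1 October 2021 is a Friday, so the first Sunday is October 3.
1 February 2022 is a Tuesday, so the first Sunday is February 6 and the fourth is February 27.
At the standard offset (UTC−05:30), 02:30 UTC − 5h30m = 21:00 Jorur Coast standard time (rolling into the previous day, 3 March 2022).
The standard-time date in Jorur Coast, 3 March 2022, is outside the daylight-saving period (3 October 2021 – 27 February 2022), so Jorur Coast is on standard time, UTC−05:30.
02:30 UTC − 5h30m = 21:00 local (rolling into the previous day, 3 March 2022).

21:00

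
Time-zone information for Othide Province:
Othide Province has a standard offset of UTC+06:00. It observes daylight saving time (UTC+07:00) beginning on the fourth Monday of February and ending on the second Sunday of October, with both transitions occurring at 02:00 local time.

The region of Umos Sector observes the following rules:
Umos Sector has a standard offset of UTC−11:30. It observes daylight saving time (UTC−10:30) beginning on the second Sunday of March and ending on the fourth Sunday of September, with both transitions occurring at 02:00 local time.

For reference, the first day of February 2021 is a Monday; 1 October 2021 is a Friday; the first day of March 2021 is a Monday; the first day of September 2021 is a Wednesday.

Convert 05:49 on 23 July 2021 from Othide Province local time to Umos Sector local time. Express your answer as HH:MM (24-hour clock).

1 February 2021 is a Monday, so the first Monday is February 1 and the fourth is February 22.
1 October 2021 is a Friday, so the first Sunday is October 3 and the second is October 10.
23 July 2021 lies within the daylight-saving period (22 February – 10 October), so Othide Province is on daylight time, UTC+07:00.
05:49 Othide Province − 7h = 22:49 UTC (rolling into the previous day, 22 July 2021).
1 March 2021 is a Monday, so the first Sunday is March 7 and the second is March 14.
1 September 2021 is a Wednesday, so the first Sunday is September 5 and the fourth is September 26.
At the standard offset (UTC−11:30), 22:49 UTC − 11h30m = 11:19 Umos Sector standard time.
The standard-time date in Umos Sector, 22 July 2021, falls between 14 March and 26 September, so daylight saving is in effect and Umos Sector is at UTC−10:30.
22:49 UTC − 10h30m = 12:19 Umos Sector.

12:19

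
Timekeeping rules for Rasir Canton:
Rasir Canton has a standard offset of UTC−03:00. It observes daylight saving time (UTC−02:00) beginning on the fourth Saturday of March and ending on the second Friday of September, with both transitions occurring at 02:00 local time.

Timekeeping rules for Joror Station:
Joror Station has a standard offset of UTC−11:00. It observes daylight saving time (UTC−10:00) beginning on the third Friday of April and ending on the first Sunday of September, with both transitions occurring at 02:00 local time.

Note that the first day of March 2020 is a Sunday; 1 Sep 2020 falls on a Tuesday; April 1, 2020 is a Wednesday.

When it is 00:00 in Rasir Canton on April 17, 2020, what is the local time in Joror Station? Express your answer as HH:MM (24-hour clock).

1 March 2020 is a Sunday, so the first Saturday is March 7 and the fourth is March 28.
1 September 2020 is a Tuesday, so the first Friday is September 4 and the second is September 11.
April 17, 2020 falls between 28 March and 11 September, so daylight saving is in effect and Rasir Canton is at UTC−02:00.
00:00 Rasir Canton + 2h = 02:00 UTC.
1 April 2020 is a Wednesday, so the first Friday is April 3 and the third is April 17.
1 September 2020 is a Tuesday, so the first Sunday is September 6.
At the standard offset (UTC−11:00), 02:00 UTC − 11h = 15:00 Joror Station standard time (rolling into the previous day, 16 April 2020).
The standard-time date in Joror Station, April 16, 2020, does not fall between 17 April and 6 September, so daylight saving is not in effect and Joror Station is at UTC−11:00.
02:00 UTC − 11h = 15:00 Joror Station (rolling into the previous day, 16 April 2020).

15:00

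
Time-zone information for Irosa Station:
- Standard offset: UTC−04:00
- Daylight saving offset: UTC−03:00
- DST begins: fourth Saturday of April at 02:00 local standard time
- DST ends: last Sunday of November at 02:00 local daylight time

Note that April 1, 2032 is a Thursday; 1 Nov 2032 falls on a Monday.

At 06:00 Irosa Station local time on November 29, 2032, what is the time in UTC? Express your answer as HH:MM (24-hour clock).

1 April 2032 is a Thursday, so the first Saturday is April 3 and the fourth is April 24.
1 November 2032 is a Monday, so Sundays fall on 7, 14, 21, 28; the last is November 28.
November 29, 2032 does not fall between 24 April and 28 November, so daylight saving is not in effect and Irosa Station is at UTC−04:00.
06:00 local + 4h = 10:00 UTC.

10:00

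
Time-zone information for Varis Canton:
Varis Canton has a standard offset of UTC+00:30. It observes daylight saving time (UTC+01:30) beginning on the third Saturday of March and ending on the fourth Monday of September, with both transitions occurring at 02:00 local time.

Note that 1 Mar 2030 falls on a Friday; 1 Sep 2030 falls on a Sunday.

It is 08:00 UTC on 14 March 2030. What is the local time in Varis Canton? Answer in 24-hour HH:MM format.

1 March 2030 is a Friday, so the first Saturday is March 2 and the third is March 16.
1 September 2030 is a Sunday, so the first Monday is September 2 and the fourth is September 23.
At the standard offset (UTC+00:30), 08:00 UTC + 0h30m = 08:30 Varis Canton standard time.
The standard-time date in Varis Canton, 14 March 2030, is outside the daylight-saving period (16 March – 23 September), so Varis Canton is on standard time, UTC+00:30.
08:00 UTC + 0h30m = 08:30 local.

08:30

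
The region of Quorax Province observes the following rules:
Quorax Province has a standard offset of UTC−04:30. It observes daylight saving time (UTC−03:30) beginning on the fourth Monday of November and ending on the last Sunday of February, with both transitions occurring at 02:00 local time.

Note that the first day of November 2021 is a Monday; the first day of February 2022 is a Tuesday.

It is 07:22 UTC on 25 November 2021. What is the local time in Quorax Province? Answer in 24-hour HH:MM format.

03:52

1 November 2021 is a Monday, so the first Monday is November 1 and the fourth is November 22.
1 February 2022 is a Tuesday, so Sundays fall on 6, 13, 20, 27; the last is February 27.
At the standard offset (UTC−04:30), 07:22 UTC − 4h30m = 02:52 Quorax Province standard time.
Daylight saving runs 22 November 2021 – 27 February 2022; the standard-time date in Quorax Province, 25 November 2021, is inside that window, so Quorax Province is at UTC−03:30.
07:22 UTC − 3h30m = 03:52 local.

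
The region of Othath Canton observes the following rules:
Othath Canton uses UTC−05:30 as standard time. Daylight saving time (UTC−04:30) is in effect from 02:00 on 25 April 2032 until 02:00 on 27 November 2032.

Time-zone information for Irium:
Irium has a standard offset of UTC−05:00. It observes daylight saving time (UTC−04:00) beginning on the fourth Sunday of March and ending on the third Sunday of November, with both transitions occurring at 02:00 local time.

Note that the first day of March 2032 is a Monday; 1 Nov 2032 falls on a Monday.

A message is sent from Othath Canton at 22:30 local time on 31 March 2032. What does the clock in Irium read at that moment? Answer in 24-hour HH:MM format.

00:00

Daylight saving runs 25 April – 27 November; 31 March 2032 is outside that window, so Othath Canton is on standard time at UTC−05:30.
22:30 Othath Canton + 5h30m = 04:00 UTC (rolling into the next day, 1 April 2032).
1 March 2032 is a Monday, so the first Sunday is March 7 and the fourth is March 28.
1 November 2032 is a Monday, so the first Sunday is November 7 and the third is November 21.
At the standard offset (UTC−05:00), 04:00 UTC − 5h = 23:00 Irium standard time (rolling into the previous day, 31 March 2032).
The standard-time date in Irium, 31 March 2032, falls between 28 March and 21 November, so daylight saving is in effect and Irium is at UTC−04:00.
04:00 UTC − 4h = 00:00 Irium.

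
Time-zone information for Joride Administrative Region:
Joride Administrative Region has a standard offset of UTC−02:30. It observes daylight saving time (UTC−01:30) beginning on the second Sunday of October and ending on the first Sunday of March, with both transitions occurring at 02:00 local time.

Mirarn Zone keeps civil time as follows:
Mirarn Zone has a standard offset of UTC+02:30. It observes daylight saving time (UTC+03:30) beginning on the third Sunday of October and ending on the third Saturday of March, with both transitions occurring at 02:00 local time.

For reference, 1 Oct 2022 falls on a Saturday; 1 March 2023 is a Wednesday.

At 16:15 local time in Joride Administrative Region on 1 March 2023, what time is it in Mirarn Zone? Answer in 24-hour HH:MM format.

21:15

1 October 2022 is a Saturday, so the first Sunday is October 2 and the second is October 9.
1 March 2023 is a Wednesday, so the first Sunday is March 5.
1 March 2023 falls between 9 October 2022 and 5 March 2023, so daylight saving is in effect and Joride Administrative Region is at UTC−01:30.
16:15 Joride Administrative Region + 1h30m = 17:45 UTC.
1 October 2022 is a Saturday, so the first Sunday is October 2 and the third is October 16.
1 March 2023 is a Wednesday, so the first Saturday is March 4 and the third is March 18.
At the standard offset (UTC+02:30), 17:45 UTC + 2h30m = 20:15 Mirarn Zone standard time.
The standard-time date in Mirarn Zone, 1 March 2023, falls between 16 October 2022 and 18 March 2023, so daylight saving is in effect and Mirarn Zone is at UTC+03:30.
17:45 UTC + 3h30m = 21:15 Mirarn Zone.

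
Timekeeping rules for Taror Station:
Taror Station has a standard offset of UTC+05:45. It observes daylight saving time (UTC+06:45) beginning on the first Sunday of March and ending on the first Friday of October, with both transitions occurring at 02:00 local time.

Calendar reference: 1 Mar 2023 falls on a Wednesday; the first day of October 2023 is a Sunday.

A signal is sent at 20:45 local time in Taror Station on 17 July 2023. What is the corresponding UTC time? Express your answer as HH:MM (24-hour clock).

1 March 2023 is a Wednesday, so the first Sunday is March 5.
1 October 2023 is a Sunday, so the first Friday is October 6.
17 July 2023 falls between 5 March and 6 October, so daylight saving is in effect and Taror Station is at UTC+06:45.
20:45 local − 6h45m = 14:00 UTC.

14:00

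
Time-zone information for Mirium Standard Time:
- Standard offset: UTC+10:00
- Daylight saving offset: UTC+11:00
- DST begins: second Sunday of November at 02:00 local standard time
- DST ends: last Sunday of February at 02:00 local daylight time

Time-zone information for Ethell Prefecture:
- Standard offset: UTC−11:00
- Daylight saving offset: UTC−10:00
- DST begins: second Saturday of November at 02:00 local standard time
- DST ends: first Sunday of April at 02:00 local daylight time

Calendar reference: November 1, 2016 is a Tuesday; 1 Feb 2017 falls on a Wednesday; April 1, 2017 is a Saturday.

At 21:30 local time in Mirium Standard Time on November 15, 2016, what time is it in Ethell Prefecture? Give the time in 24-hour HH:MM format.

1 November 2016 is a Tuesday, so the first Sunday is November 6 and the second is November 13.
1 February 2017 is a Wednesday, so Sundays fall on 5, 12, 19, 26; the last is February 26.
November 15, 2016 lies within the daylight-saving period (13 November 2016 – 26 February 2017), so Mirium Standard Time is on daylight time, UTC+11:00.
21:30 Mirium Standard Time − 11h = 10:30 UTC.
1 November 2016 is a Tuesday, so the first Saturday is November 5 and the second is November 12.
1 April 2017 is a Saturday, so the first Sunday is April 2.
At the standard offset (UTC−11:00), 10:30 UTC − 11h = 23:30 Ethell Prefecture standard time (rolling into the previous day, 14 November 2016).
The standard-time date in Ethell Prefecture, November 14, 2016, falls between 12 November 2016 and 2 April 2017, so daylight saving is in effect and Ethell Prefecture is at UTC−10:00.
10:30 UTC − 10h = 00:30 Ethell Prefecture.

00:30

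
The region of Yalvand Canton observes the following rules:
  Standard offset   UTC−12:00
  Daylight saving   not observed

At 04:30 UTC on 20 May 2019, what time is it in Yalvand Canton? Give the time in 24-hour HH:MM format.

Yalvand Canton has no daylight saving, so its offset is UTC−12:00 year-round.
04:30 UTC − 12h = 16:30 local (rolling into the previous day, 19 May 2019).

16:30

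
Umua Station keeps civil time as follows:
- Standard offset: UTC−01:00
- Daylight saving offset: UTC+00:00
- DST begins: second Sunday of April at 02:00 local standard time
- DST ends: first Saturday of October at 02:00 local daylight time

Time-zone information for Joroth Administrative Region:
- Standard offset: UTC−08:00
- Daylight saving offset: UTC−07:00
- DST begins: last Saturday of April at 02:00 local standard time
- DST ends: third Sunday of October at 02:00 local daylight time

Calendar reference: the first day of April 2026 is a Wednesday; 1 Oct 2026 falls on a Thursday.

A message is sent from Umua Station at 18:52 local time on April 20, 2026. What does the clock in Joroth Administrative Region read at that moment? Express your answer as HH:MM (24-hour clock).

10:52

1 April 2026 is a Wednesday, so the first Sunday is April 5 and the second is April 12.
1 October 2026 is a Thursday, so the first Saturday is October 3.
April 20, 2026 falls between 12 April and 3 October, so daylight saving is in effect and Umua Station is at UTC+00:00.
18:52 Umua Station − 0h = 18:52 UTC.
1 April 2026 is a Wednesday, so Saturdays fall on 4, 11, 18, 25; the last is April 25.
1 October 2026 is a Thursday, so the first Sunday is October 4 and the third is October 18.
At the standard offset (UTC−08:00), 18:52 UTC − 8h = 10:52 Joroth Administrative Region standard time.
The standard-time date in Joroth Administrative Region, April 20, 2026, does not fall between 25 April and 18 October, so daylight saving is not in effect and Joroth Administrative Region is at UTC−08:00.
18:52 UTC − 8h = 10:52 Joroth Administrative Region.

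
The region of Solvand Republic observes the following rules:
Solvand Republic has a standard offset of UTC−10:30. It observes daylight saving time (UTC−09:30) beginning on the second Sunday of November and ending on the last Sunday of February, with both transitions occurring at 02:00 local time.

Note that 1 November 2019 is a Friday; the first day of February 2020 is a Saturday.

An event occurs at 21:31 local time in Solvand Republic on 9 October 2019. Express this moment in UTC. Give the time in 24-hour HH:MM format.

1 November 2019 is a Friday, so the first Sunday is November 3 and the second is November 10.
1 February 2020 is a Saturday, so Sundays fall on 2, 9, 16, 23; the last is February 23.
9 October 2019 is outside the daylight-saving period (10 November 2019 – 23 February 2020), so Solvand Republic is on standard time, UTC−10:30.
21:31 local + 10h30m = 08:01 UTC (rolling into the next day, 10 October 2019).

08:01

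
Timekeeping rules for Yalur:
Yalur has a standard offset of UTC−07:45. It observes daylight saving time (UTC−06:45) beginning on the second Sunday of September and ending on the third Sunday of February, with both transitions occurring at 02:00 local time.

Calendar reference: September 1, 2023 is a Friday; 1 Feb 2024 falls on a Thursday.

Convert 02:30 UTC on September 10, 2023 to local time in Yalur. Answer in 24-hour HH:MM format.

1 September 2023 is a Friday, so the first Sunday is September 3 and the second is September 10.
1 February 2024 is a Thursday, so the first Sunday is February 4 and the third is February 18.
At the standard offset (UTC−07:45), 02:30 UTC − 7h45m = 18:45 Yalur standard time (rolling into the previous day, 9 September 2023).
The standard-time date in Yalur, September 9, 2023, is outside the daylight-saving period (10 September 2023 – 18 February 2024), so Yalur is on standard time, UTC−07:45.
02:30 UTC − 7h45m = 18:45 local (rolling into the previous day, 9 September 2023).

18:45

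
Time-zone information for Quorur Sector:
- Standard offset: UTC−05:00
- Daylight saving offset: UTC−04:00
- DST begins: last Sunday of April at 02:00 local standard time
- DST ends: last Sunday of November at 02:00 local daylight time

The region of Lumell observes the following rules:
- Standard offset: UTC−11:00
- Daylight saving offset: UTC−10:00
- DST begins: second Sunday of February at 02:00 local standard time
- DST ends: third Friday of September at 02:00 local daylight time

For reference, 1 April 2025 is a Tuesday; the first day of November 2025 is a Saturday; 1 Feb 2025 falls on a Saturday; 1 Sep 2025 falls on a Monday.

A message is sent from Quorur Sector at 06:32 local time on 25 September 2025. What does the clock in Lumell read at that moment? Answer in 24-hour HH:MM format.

23:32

1 April 2025 is a Tuesday, so Sundays fall on 6, 13, 20, 27; the last is April 27.
1 November 2025 is a Saturday, so Sundays fall on 2, 9, 16, 23, 30; the last is November 30.
25 September 2025 falls between 27 April and 30 November, so daylight saving is in effect and Quorur Sector is at UTC−04:00.
06:32 Quorur Sector + 4h = 10:32 UTC.
1 February 2025 is a Saturday, so the first Sunday is February 2 and the second is February 9.
1 September 2025 is a Monday, so the first Friday is September 5 and the third is September 19.
At the standard offset (UTC−11:00), 10:32 UTC − 11h = 23:32 Lumell standard time (rolling into the previous day, 24 September 2025).
The standard-time date in Lumell, 24 September 2025, does not fall between 9 February and 19 September, so daylight saving is not in effect and Lumell is at UTC−11:00.
10:32 UTC − 11h = 23:32 Lumell (rolling into the previous day, 24 September 2025).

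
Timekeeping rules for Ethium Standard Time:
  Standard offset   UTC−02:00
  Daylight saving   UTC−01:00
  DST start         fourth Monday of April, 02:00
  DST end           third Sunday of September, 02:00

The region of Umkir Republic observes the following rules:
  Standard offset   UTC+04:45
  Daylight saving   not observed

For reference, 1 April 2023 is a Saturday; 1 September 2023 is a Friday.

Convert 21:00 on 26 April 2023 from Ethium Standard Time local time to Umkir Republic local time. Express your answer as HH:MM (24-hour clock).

1 April 2023 is a Saturday, so the first Monday is April 3 and the fourth is April 24.
1 September 2023 is a Friday, so the first Sunday is September 3 and the third is September 17.
Daylight saving runs 24 April – 17 September; 26 April 2023 is inside that window, so Ethium Standard Time is at UTC−01:00.
21:00 Ethium Standard Time + 1h = 22:00 UTC.
Umkir Republic stays on UTC+04:45 all year.
22:00 UTC + 4h45m = 02:45 Umkir Republic (rolling into the next day, 27 April 2023).

02:45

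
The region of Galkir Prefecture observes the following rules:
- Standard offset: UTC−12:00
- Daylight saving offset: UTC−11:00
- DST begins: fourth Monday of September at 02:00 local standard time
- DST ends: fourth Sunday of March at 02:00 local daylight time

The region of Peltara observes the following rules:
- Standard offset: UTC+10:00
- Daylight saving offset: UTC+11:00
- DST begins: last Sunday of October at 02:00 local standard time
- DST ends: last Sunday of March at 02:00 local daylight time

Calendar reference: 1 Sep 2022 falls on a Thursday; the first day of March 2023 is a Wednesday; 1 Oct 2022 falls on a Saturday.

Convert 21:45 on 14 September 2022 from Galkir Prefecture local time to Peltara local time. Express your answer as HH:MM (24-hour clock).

1 September 2022 is a Thursday, so the first Monday is September 5 and the fourth is September 26.
1 March 2023 is a Wednesday, so the first Sunday is March 5 and the fourth is March 26.
14 September 2022 does not fall between 26 September 2022 and 26 March 2023, so daylight saving is not in effect and Galkir Prefecture is at UTC−12:00.
21:45 Galkir Prefecture + 12h = 09:45 UTC (rolling into the next day, 15 September 2022).
1 October 2022 is a Saturday, so Sundays fall on 2, 9, 16, 23, 30; the last is October 30.
1 March 2023 is a Wednesday, so Sundays fall on 5, 12, 19, 26; the last is March 26.
At the standard offset (UTC+10:00), 09:45 UTC + 10h = 19:45 Peltara standard time.
The standard-time date in Peltara, 15 September 2022, is outside the daylight-saving period (30 October 2022 – 26 March 2023), so Peltara is on standard time, UTC+10:00.
09:45 UTC + 10h = 19:45 Peltara.

19:45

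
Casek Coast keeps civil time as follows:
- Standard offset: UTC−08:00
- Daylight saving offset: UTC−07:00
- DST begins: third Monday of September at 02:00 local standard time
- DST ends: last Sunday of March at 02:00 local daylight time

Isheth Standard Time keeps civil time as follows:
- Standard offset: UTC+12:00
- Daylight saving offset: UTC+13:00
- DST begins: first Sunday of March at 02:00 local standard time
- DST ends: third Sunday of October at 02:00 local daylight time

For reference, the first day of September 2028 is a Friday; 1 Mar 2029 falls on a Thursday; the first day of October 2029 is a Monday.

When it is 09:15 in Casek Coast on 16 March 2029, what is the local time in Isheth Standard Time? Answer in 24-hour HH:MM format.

05:15

1 September 2028 is a Friday, so the first Monday is September 4 and the third is September 18.
1 March 2029 is a Thursday, so Sundays fall on 4, 11, 18, 25; the last is March 25.
Daylight saving runs 18 September 2028 – 25 March 2029; 16 March 2029 is inside that window, so Casek Coast is at UTC−07:00.
09:15 Casek Coast + 7h = 16:15 UTC.
1 March 2029 is a Thursday, so the first Sunday is March 4.
1 October 2029 is a Monday, so the first Sunday is October 7 and the third is October 21.
At the standard offset (UTC+12:00), 16:15 UTC + 12h = 04:15 Isheth Standard Time standard time (rolling into the next day, 17 March 2029).
The standard-time date in Isheth Standard Time, 17 March 2029, lies within the daylight-saving period (4 March – 21 October), so Isheth Standard Time is on daylight time, UTC+13:00.
16:15 UTC + 13h = 05:15 Isheth Standard Time (rolling into the next day, 17 March 2029).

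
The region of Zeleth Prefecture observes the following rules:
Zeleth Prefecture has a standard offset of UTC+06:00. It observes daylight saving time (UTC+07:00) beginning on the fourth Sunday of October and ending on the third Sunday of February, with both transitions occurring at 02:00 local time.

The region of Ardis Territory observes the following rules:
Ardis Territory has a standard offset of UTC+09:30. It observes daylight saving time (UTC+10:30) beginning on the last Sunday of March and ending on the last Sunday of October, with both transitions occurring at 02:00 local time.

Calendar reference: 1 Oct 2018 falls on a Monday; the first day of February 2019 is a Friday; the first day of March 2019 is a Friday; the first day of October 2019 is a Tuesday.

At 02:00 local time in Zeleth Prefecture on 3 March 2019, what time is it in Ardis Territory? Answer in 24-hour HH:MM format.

1 October 2018 is a Monday, so the first Sunday is October 7 and the fourth is October 28.
1 February 2019 is a Friday, so the first Sunday is February 3 and the third is February 17.
Daylight saving runs 28 October 2018 – 17 February 2019; 3 March 2019 is outside that window, so Zeleth Prefecture is on standard time at UTC+06:00.
02:00 Zeleth Prefecture − 6h = 20:00 UTC (rolling into the previous day, 2 March 2019).
1 March 2019 is a Friday, so Sundays fall on 3, 10, 17, 24, 31; the last is March 31.
1 October 2019 is a Tuesday, so Sundays fall on 6, 13, 20, 27; the last is October 27.
At the standard offset (UTC+09:30), 20:00 UTC + 9h30m = 05:30 Ardis Territory standard time (rolling into the next day, 3 March 2019).
The standard-time date in Ardis Territory, 3 March 2019, is outside the daylight-saving period (31 March – 27 October), so Ardis Territory is on standard time, UTC+09:30.
20:00 UTC + 9h30m = 05:30 Ardis Territory (rolling into the next day, 3 March 2019).

05:30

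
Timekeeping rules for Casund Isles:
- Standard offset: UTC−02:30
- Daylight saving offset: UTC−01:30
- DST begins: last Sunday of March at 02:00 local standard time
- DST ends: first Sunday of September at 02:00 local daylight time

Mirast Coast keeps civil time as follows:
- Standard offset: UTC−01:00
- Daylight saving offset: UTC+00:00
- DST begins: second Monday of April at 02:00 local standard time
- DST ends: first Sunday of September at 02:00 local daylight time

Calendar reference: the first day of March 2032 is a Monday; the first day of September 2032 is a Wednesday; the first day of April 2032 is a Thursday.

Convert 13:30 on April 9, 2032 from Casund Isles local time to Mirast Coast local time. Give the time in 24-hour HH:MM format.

1 March 2032 is a Monday, so Sundays fall on 7, 14, 21, 28; the last is March 28.
1 September 2032 is a Wednesday, so the first Sunday is September 5.
April 9, 2032 falls between 28 March and 5 September, so daylight saving is in effect and Casund Isles is at UTC−01:30.
13:30 Casund Isles + 1h30m = 15:00 UTC.
1 April 2032 is a Thursday, so the first Monday is April 5 and the second is April 12.
1 September 2032 is a Wednesday, so the first Sunday is September 5.
At the standard offset (UTC−01:00), 15:00 UTC − 1h = 14:00 Mirast Coast standard time.
The standard-time date in Mirast Coast, April 9, 2032, is outside the daylight-saving period (12 April – 5 September), so Mirast Coast is on standard time, UTC−01:00.
15:00 UTC − 1h = 14:00 Mirast Coast.

14:00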